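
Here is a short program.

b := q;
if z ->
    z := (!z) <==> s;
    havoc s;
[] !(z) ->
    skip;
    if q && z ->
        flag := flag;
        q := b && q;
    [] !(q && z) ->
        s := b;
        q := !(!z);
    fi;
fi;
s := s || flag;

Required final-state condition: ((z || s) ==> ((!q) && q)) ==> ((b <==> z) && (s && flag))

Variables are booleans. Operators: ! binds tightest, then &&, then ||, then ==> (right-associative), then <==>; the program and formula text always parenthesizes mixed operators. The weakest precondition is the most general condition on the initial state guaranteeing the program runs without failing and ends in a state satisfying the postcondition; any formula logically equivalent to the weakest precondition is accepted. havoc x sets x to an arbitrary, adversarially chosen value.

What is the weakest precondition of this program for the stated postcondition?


Working backward. After the program, the postcondition ((z || s) ==> ((!q) && q)) ==> ((b <==> z) && (s && flag)) must hold; in canonical form it is (!(z || s)) ==> ((b <==> z) && s && flag).
Before s := s || flag: (!(z || s || flag)) ==> ((b <==> z) && (s || flag) && flag)
Then branch requires (!(((!z) <==> s) || flag)) ==> ((b <==> ((!z) <==> s)) && flag); else branch requires ((q && z) ==> ((!(z || s || flag)) ==> ((b <==> z) && (s || flag) && flag))) && ((!(q && z)) ==> ((!(z || b || flag)) ==> ((b <==> z) && (b || flag) && flag))).
Before the if: (z ==> ((!(((!z) <==> s) || flag)) ==> ((b <==> ((!z) <==> s)) && flag))) && ((!z) ==> (((q && z) ==> ((!(z || s || flag)) ==> ((b <==> z) && (s || flag) && flag))) && ((!(q && z)) ==> ((!(z || b || flag)) ==> ((b <==> z) && (b || flag) && flag)))))
Before b := q: (z ==> ((!(((!z) <==> s) || flag)) ==> ((q <==> ((!z) <==> s)) && flag))) && ((!z) ==> (((q && z) ==> ((!(z || s || flag)) ==> ((q <==> z) && (s || flag) && flag))) && ((!(q && z)) ==> ((!(z || q || flag)) ==> ((q <==> z) && (q || flag) && flag)))))
Answer: WP = (z ==> ((!(((!z) <==> s) || flag)) ==> ((q <==> ((!z) <==> s)) && flag))) && ((!z) ==> (((q && z) ==> ((!(z || s || flag)) ==> ((q <==> z) && (s || flag) && flag))) && ((!(q && z)) ==> ((!(z || q || flag)) ==> ((q <==> z) && (q || flag) && flag)))))


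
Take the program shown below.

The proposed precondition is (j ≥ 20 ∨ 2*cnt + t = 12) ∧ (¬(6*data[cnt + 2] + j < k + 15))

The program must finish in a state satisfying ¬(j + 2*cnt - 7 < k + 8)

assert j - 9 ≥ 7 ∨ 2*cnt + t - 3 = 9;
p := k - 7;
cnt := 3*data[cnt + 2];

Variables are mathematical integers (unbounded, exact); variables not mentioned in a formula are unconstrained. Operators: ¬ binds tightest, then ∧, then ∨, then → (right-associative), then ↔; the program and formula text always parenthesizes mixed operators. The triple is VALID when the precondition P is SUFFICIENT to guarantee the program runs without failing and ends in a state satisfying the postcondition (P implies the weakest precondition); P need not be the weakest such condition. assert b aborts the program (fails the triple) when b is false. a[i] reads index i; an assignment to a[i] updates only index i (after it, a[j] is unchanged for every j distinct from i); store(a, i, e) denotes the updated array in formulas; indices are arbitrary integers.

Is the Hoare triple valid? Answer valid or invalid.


Working backward. After the program, the postcondition ¬(j + 2*cnt - 7 < k + 8) must hold; in canonical form it is ¬(2*cnt + j < k + 15).
Before cnt := 3*data[cnt + 2]: ¬(6*data[cnt + 2] + j < k + 15)
Before p := k - 7: ¬(6*data[cnt + 2] + j < k + 15)
Before assert j - 9 ≥ 7 ∨ 2*cnt + t - 3 = 9: (j ≥ 16 ∨ 2*cnt + t = 12) ∧ (¬(6*data[cnt + 2] + j < k + 15))
The weakest precondition is (j ≥ 16 ∨ 2*cnt + t = 12) ∧ (¬(6*data[cnt + 2] + j < k + 15)).
Check whether (j ≥ 20 ∨ 2*cnt + t = 12) ∧ (¬(6*data[cnt + 2] + j < k + 15)) implies it.
Every state satisfying the precondition satisfies the weakest precondition: the implication holds.
Answer: valid


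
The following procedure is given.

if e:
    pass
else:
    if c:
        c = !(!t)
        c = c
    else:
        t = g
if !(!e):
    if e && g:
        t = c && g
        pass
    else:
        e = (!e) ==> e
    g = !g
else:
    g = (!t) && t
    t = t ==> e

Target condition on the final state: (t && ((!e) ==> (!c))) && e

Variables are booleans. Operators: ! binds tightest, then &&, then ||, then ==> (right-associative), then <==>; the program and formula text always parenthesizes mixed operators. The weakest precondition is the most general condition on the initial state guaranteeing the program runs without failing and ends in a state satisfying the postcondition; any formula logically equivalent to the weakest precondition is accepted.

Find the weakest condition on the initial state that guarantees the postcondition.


Working backward. After the program, the postcondition (t && ((!e) ==> (!c))) && e must hold; in canonical form it is t && ((!e) ==> (!c)) && e.
Then branch requires ((e && g) ==> (c && g && ((!e) ==> (!c)) && e)) && ((!(e && g)) ==> (t && ((!((!e) ==> e)) ==> (!c)) && ((!e) ==> e))); else branch requires (t ==> e) && ((!e) ==> (!c)) && e.
Before the if: (e ==> (((e && g) ==> (c && g && ((!e) ==> (!c)) && e)) && ((!(e && g)) ==> (t && ((!((!e) ==> e)) ==> (!c)) && ((!e) ==> e))))) && ((!e) ==> ((t ==> e) && ((!e) ==> (!c)) && e))
Then branch requires (e ==> (((e && g) ==> (c && g && ((!e) ==> (!c)) && e)) && ((!(e && g)) ==> (t && ((!((!e) ==> e)) ==> (!c)) && ((!e) ==> e))))) && ((!e) ==> ((t ==> e) && ((!e) ==> (!c)) && e)); else branch requires (c ==> ((e ==> (((e && g) ==> (t && g && ((!e) ==> (!t)) && e)) && ((!(e && g)) ==> (t && ((!((!e) ==> e)) ==> (!t)) && ((!e) ==> e))))) && ((!e) ==> ((t ==> e) && ((!e) ==> (!t)) && e)))) && ((!c) ==> ((e ==> (((e && g) ==> (c && g && ((!e) ==> (!c)) && e)) && ((!(e && g)) ==> (g && ((!((!e) ==> e)) ==> (!c)) && ((!e) ==> e))))) && ((!e) ==> ((g ==> e) && ((!e) ==> (!c)) && e)))).
Before the if: (e ==> ((e ==> (((e && g) ==> (c && g && ((!e) ==> (!c)) && e)) && ((!(e && g)) ==> (t && ((!((!e) ==> e)) ==> (!c)) && ((!e) ==> e))))) && ((!e) ==> ((t ==> e) && ((!e) ==> (!c)) && e)))) && ((!e) ==> ((c ==> ((e ==> (((e && g) ==> (t && g && ((!e) ==> (!t)) && e)) && ((!(e && g)) ==> (t && ((!((!e) ==> e)) ==> (!t)) && ((!e) ==> e))))) && ((!e) ==> ((t ==> e) && ((!e) ==> (!t)) && e)))) && ((!c) ==> ((e ==> (((e && g) ==> (c && g && ((!e) ==> (!c)) && e)) && ((!(e && g)) ==> (g && ((!((!e) ==> e)) ==> (!c)) && ((!e) ==> e))))) && ((!e) ==> ((g ==> e) && ((!e) ==> (!c)) && e))))))
Answer: WP = (e ==> ((e ==> (((e && g) ==> (c && g && ((!e) ==> (!c)) && e)) && ((!(e && g)) ==> (t && ((!((!e) ==> e)) ==> (!c)) && ((!e) ==> e))))) && ((!e) ==> ((t ==> e) && ((!e) ==> (!c)) && e)))) && ((!e) ==> ((c ==> ((e ==> (((e && g) ==> (t && g && ((!e) ==> (!t)) && e)) && ((!(e && g)) ==> (t && ((!((!e) ==> e)) ==> (!t)) && ((!e) ==> e))))) && ((!e) ==> ((t ==> e) && ((!e) ==> (!t)) && e)))) && ((!c) ==> ((e ==> (((e && g) ==> (c && g && ((!e) ==> (!c)) && e)) && ((!(e && g)) ==> (g && ((!((!e) ==> e)) ==> (!c)) && ((!e) ==> e))))) && ((!e) ==> ((g ==> e) && ((!e) ==> (!c)) && e))))))


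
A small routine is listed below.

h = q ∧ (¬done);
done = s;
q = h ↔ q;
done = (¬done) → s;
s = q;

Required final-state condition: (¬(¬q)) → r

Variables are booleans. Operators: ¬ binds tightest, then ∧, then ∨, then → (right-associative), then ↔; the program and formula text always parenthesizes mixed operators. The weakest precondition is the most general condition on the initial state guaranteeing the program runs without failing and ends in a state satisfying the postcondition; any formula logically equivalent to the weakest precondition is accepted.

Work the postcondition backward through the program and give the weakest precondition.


Working backward. After the program, the postcondition (¬(¬q)) → r must hold; in canonical form it is q → r.
Before s := q: q → r
Before done := (¬done) → s: q → r
Before q := h ↔ q: (h ↔ q) → r
Before done := s: (h ↔ q) → r
Before h := q ∧ (¬done): ((q ∧ (¬done)) ↔ q) → r
Answer: WP = ((q ∧ (¬done)) ↔ q) → r


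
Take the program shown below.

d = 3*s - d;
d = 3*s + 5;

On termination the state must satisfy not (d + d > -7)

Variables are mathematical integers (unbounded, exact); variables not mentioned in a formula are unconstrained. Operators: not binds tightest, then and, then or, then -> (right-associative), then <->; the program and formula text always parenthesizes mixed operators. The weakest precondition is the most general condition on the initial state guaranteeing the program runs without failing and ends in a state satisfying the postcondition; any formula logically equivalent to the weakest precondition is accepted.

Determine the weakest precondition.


Working backward. After the program, the postcondition not (d + d > -7) must hold; in canonical form it is not (2*d > -7).
Before d := 3*s + 5: not (6*s > -17)
Before d := 3*s - d: not (6*s > -17)
Answer: WP = not (6*s > -17)


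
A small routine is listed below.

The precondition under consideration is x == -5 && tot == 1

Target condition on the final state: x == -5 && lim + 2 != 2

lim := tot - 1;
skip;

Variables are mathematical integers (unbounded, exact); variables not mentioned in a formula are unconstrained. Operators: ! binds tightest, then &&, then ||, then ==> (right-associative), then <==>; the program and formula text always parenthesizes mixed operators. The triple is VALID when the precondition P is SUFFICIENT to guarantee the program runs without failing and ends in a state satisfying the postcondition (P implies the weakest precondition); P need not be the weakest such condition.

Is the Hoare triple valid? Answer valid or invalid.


Working backward. After the program, the postcondition x == -5 && lim + 2 != 2 must hold; in canonical form it is x == -5 && lim != 0.
Before skip: x == -5 && lim != 0
Before lim := tot - 1: x == -5 && tot != 1
The weakest precondition is x == -5 && tot != 1.
Check whether x == -5 && tot == 1 implies it.
Countermodel: at the initial state tot = 1, x = -5, the precondition holds but the weakest precondition fails.
Answer: invalid


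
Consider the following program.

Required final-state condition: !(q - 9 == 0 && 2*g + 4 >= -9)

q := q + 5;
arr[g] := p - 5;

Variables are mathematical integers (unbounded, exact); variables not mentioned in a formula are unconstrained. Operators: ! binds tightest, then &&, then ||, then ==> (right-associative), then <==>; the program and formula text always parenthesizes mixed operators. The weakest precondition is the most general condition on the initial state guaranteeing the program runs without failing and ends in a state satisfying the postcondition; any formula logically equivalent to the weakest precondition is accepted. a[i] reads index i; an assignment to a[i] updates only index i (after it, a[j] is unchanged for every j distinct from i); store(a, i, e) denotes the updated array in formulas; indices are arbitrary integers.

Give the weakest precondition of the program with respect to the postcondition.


Working backward. After the program, the postcondition !(q - 9 == 0 && 2*g + 4 >= -9) must hold; in canonical form it is !(q == 9 && 2*g >= -13).
Before arr[g] := p - 5: !(q == 9 && 2*g >= -13)
Before q := q + 5: !(q == 4 && 2*g >= -13)
Answer: WP = !(q == 4 && 2*g >= -13)


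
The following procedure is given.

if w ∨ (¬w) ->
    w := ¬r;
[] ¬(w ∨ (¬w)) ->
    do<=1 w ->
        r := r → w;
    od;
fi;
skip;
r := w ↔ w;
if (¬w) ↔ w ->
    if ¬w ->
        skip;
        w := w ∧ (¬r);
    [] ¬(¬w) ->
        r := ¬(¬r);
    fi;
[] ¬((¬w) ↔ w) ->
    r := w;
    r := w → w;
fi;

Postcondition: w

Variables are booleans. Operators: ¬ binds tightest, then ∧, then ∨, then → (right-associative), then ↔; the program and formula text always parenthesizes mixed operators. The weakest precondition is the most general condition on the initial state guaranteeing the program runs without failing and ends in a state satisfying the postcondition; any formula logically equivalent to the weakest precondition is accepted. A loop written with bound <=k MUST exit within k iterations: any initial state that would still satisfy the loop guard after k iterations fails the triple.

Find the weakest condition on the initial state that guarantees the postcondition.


Working backward. After the program, w must hold.
Then branch requires (¬w) → (w ∧ (¬r)); else branch requires w.
Before the if: (((¬w) ↔ w) → ((¬w) → (w ∧ (¬r)))) ∧ ((¬((¬w) ↔ w)) → w)
Before r := w ↔ w: (((¬w) ↔ w) → w) ∧ ((¬((¬w) ↔ w)) → w)
Before skip: (((¬w) ↔ w) → w) ∧ ((¬((¬w) ↔ w)) → w)
Then branch requires ((r ↔ (¬r)) → (¬r)) ∧ ((¬(r ↔ (¬r))) → (¬r)); else branch requires (w → ((¬w) ∧ (((¬w) ↔ w) → w) ∧ ((¬((¬w) ↔ w)) → w))) ∧ ((¬w) → ((((¬w) ↔ w) → w) ∧ ((¬((¬w) ↔ w)) → w))).
Before the if: ((r ↔ (¬r)) → (¬r)) ∧ ((¬(r ↔ (¬r))) → (¬r))
Answer: WP = ((r ↔ (¬r)) → (¬r)) ∧ ((¬(r ↔ (¬r))) → (¬r))


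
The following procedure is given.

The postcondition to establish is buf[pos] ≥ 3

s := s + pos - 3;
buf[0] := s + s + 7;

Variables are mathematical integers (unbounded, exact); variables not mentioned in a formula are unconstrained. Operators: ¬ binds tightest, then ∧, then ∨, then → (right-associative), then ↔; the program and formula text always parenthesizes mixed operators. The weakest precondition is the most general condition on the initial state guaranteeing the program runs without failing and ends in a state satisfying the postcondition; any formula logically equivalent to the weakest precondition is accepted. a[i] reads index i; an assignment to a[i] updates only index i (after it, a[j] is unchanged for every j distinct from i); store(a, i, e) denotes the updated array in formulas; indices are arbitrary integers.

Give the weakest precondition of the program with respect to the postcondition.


Working backward. After the program, buf[pos] ≥ 3 must hold.
Before buf[0] := s + s + 7: store(buf, 0, 2*s + 7)[pos] ≥ 3
Before s := s + pos - 3: store(buf, 0, 2*pos + 2*s + 1)[pos] ≥ 3
Answer: WP = store(buf, 0, 2*pos + 2*s + 1)[pos] ≥ 3


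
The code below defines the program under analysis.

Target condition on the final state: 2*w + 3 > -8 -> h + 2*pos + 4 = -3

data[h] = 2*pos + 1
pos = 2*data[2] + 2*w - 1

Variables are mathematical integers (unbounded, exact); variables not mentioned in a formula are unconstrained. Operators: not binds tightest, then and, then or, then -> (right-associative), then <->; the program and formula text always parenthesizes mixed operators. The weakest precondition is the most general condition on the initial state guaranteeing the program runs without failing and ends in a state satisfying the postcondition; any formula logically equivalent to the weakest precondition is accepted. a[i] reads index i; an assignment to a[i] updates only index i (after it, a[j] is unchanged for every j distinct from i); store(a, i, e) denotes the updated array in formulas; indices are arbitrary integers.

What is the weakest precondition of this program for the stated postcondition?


Working backward. After the program, the postcondition 2*w + 3 > -8 -> h + 2*pos + 4 = -3 must hold; in canonical form it is 2*w > -11 -> h + 2*pos = -7.
Before pos := 2*data[2] + 2*w - 1: 2*w > -11 -> 4*data[2] + h + 4*w = -5
Before data[h] := 2*pos + 1: 2*w > -11 -> 4*store(data, h, 2*pos + 1)[2] + h + 4*w = -5
Answer: WP = 2*w > -11 -> 4*store(data, h, 2*pos + 1)[2] + h + 4*w = -5


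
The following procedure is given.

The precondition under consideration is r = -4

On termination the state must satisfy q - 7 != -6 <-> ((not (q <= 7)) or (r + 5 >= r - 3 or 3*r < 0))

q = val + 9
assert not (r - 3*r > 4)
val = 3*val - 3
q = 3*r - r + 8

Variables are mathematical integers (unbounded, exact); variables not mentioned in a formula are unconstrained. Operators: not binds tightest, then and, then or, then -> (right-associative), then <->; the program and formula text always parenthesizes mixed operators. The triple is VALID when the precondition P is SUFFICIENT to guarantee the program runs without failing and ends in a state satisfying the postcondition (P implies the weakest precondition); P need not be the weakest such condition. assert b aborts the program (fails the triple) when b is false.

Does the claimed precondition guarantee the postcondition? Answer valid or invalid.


Working backward. After the program, the postcondition q - 7 != -6 <-> ((not (q <= 7)) or (r + 5 >= r - 3 or 3*r < 0)) must hold; in canonical form it is q != 1.
Before q := 3*r - r + 8: 2*r != -7
Before val := 3*val - 3: 2*r != -7
Before assert not (r - 3*r > 4): (not (2*r < -4)) and 2*r != -7
Before q := val + 9: (not (2*r < -4)) and 2*r != -7
The weakest precondition is (not (2*r < -4)) and 2*r != -7.
Check whether r = -4 implies it.
Countermodel: at the initial state r = -4, the precondition holds but the weakest precondition fails.
Answer: invalid


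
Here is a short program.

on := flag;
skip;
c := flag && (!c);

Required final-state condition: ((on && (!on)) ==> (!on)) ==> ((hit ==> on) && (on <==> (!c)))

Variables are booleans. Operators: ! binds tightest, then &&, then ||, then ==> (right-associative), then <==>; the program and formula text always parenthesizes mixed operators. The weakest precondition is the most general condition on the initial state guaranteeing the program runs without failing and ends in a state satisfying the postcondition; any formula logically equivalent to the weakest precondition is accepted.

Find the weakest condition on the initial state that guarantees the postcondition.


Working backward. After the program, the postcondition ((on && (!on)) ==> (!on)) ==> ((hit ==> on) && (on <==> (!c))) must hold; in canonical form it is (hit ==> on) && (on <==> (!c)).
Before c := flag && (!c): (hit ==> on) && (on <==> (!(flag && (!c))))
Before skip: (hit ==> on) && (on <==> (!(flag && (!c))))
Before on := flag: (hit ==> flag) && (flag <==> (!(flag && (!c))))
Answer: WP = (hit ==> flag) && (flag <==> (!(flag && (!c))))


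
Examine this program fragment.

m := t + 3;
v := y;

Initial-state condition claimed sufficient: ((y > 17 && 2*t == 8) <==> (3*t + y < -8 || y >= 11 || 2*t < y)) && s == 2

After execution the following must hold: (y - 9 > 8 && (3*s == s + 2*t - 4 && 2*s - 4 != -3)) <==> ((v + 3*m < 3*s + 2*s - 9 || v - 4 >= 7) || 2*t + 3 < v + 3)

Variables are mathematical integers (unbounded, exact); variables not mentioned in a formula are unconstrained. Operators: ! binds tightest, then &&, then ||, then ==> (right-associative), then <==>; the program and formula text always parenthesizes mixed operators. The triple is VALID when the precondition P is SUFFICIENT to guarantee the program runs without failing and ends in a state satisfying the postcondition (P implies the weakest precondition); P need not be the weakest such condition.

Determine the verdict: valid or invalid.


Working backward. After the program, the postcondition (y - 9 > 8 && (3*s == s + 2*t - 4 && 2*s - 4 != -3)) <==> ((v + 3*m < 3*s + 2*s - 9 || v - 4 >= 7) || 2*t + 3 < v + 3) must hold; in canonical form it is (y > 17 && 2*s == 2*t - 4 && 2*s != 1) <==> (3*m + v < 5*s - 9 || v >= 11 || 2*t < v).
Before v := y: (y > 17 && 2*s == 2*t - 4 && 2*s != 1) <==> (3*m + y < 5*s - 9 || y >= 11 || 2*t < y)
Before m := t + 3: (y > 17 && 2*s == 2*t - 4 && 2*s != 1) <==> (3*t + y < 5*s - 18 || y >= 11 || 2*t < y)
The weakest precondition is (y > 17 && 2*s == 2*t - 4 && 2*s != 1) <==> (3*t + y < 5*s - 18 || y >= 11 || 2*t < y).
Check whether ((y > 17 && 2*t == 8) <==> (3*t + y < -8 || y >= 11 || 2*t < y)) && s == 2 implies it.
Every state satisfying the precondition satisfies the weakest precondition: the implication holds.
Answer: valid


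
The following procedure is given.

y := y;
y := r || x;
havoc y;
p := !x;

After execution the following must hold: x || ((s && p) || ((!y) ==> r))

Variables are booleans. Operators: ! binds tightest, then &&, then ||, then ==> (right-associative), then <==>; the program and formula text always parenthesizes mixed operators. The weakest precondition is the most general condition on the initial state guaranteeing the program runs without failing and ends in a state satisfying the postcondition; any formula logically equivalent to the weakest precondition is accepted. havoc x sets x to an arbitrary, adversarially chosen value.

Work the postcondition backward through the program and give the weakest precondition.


Working backward. After the program, the postcondition x || ((s && p) || ((!y) ==> r)) must hold; in canonical form it is x || (s && p) || ((!y) ==> r).
Before p := !x: x || (s && (!x)) || ((!y) ==> r)
Before havoc y: x || (s && (!x)) || r
Before y := r || x: x || (s && (!x)) || r
Before y := y: x || (s && (!x)) || r
Answer: WP = x || (s && (!x)) || r


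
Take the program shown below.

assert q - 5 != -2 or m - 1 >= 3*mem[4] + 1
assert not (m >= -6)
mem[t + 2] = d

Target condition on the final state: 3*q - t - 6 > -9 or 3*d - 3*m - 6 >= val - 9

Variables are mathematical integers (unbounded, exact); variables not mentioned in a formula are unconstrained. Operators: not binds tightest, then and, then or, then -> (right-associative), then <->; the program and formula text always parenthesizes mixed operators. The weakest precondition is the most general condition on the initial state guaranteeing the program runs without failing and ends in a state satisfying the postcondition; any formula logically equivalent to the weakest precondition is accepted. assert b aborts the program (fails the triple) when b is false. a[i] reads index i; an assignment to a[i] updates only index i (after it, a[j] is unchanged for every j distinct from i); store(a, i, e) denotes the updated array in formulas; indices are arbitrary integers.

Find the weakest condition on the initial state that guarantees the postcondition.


Working backward. After the program, the postcondition 3*q - t - 6 > -9 or 3*d - 3*m - 6 >= val - 9 must hold; in canonical form it is 3*q > t - 3 or 3*d >= 3*m + val - 3.
Before mem[t + 2] := d: 3*q > t - 3 or 3*d >= 3*m + val - 3
Before assert not (m >= -6): (not (m >= -6)) and (3*q > t - 3 or 3*d >= 3*m + val - 3)
Before assert q - 5 != -2 or m - 1 >= 3*mem[4] + 1: (q != 3 or m >= 3*mem[4] + 2) and (not (m >= -6)) and (3*q > t - 3 or 3*d >= 3*m + val - 3)
Answer: WP = (q != 3 or m >= 3*mem[4] + 2) and (not (m >= -6)) and (3*q > t - 3 or 3*d >= 3*m + val - 3)


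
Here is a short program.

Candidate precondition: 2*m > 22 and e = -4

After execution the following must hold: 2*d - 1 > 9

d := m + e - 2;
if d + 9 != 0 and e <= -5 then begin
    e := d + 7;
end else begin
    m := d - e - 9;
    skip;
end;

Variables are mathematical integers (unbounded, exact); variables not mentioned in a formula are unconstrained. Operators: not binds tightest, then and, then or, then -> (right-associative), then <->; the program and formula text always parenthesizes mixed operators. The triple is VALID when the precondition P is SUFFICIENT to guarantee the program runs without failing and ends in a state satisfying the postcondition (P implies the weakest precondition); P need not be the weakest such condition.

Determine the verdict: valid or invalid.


Working backward. After the program, the postcondition 2*d - 1 > 9 must hold; in canonical form it is 2*d > 10.
Then branch requires 2*d > 10; else branch requires 2*d > 10.
Before the if: ((d != -9 and e <= -5) -> 2*d > 10) and ((not (d != -9 and e <= -5)) -> 2*d > 10)
Before d := m + e - 2: ((e + m != -7 and e <= -5) -> 2*e + 2*m > 14) and ((not (e + m != -7 and e <= -5)) -> 2*e + 2*m > 14)
The weakest precondition is ((e + m != -7 and e <= -5) -> 2*e + 2*m > 14) and ((not (e + m != -7 and e <= -5)) -> 2*e + 2*m > 14).
Check whether 2*m > 22 and e = -4 implies it.
Every state satisfying the precondition satisfies the weakest precondition: the implication holds.
Answer: valid


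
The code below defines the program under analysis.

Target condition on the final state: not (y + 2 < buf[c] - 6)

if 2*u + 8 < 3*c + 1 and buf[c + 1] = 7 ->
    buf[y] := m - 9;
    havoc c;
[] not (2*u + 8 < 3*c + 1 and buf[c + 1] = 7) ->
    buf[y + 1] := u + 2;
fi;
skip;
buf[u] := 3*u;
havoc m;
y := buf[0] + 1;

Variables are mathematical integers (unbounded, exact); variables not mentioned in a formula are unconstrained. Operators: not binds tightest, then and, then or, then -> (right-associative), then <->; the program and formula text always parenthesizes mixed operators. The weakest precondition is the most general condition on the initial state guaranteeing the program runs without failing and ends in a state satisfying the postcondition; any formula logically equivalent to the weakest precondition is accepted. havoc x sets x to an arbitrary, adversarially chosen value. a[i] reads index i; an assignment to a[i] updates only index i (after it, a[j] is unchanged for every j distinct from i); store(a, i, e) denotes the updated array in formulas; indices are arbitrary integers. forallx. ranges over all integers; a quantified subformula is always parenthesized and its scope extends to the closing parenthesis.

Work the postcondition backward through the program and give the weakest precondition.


Working backward. After the program, the postcondition not (y + 2 < buf[c] - 6) must hold; in canonical form it is not (y < buf[c] - 8).
Before y := buf[0] + 1: not (buf[0] < buf[c] - 9)
Before havoc m: not (buf[0] < buf[c] - 9)
Before buf[u] := 3*u: not (store(buf, u, 3*u)[0] < store(buf, u, 3*u)[c] - 9)
Before skip: not (store(buf, u, 3*u)[0] < store(buf, u, 3*u)[c] - 9)
Then branch requires forall c_1. (not (store(store(buf, y, m - 9), u, 3*u)[0] < store(store(buf, y, m - 9), u, 3*u)[c_1] - 9)); else branch requires not (store(store(buf, y + 1, u + 2), u, 3*u)[0] < store(store(buf, y + 1, u + 2), u, 3*u)[c] - 9).
Before the if: ((2*u < 3*c - 7 and buf[c + 1] = 7) -> (forall c_1. (not (store(store(buf, y, m - 9), u, 3*u)[0] < store(store(buf, y, m - 9), u, 3*u)[c_1] - 9)))) and ((not (2*u < 3*c - 7 and buf[c + 1] = 7)) -> (not (store(store(buf, y + 1, u + 2), u, 3*u)[0] < store(store(buf, y + 1, u + 2), u, 3*u)[c] - 9)))
Answer: WP = ((2*u < 3*c - 7 and buf[c + 1] = 7) -> (forall c_1. (not (store(store(buf, y, m - 9), u, 3*u)[0] < store(store(buf, y, m - 9), u, 3*u)[c_1] - 9)))) and ((not (2*u < 3*c - 7 and buf[c + 1] = 7)) -> (not (store(store(buf, y + 1, u + 2), u, 3*u)[0] < store(store(buf, y + 1, u + 2), u, 3*u)[c] - 9)))


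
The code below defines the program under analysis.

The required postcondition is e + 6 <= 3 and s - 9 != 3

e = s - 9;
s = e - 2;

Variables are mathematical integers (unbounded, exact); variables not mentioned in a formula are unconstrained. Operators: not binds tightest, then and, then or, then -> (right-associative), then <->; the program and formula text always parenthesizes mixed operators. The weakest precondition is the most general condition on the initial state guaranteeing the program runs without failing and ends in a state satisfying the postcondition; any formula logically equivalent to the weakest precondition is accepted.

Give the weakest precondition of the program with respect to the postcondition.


Working backward. After the program, the postcondition e + 6 <= 3 and s - 9 != 3 must hold; in canonical form it is e <= -3 and s != 12.
Before s := e - 2: e <= -3 and e != 14
Before e := s - 9: s <= 6 and s != 23
Answer: WP = s <= 6 and s != 23


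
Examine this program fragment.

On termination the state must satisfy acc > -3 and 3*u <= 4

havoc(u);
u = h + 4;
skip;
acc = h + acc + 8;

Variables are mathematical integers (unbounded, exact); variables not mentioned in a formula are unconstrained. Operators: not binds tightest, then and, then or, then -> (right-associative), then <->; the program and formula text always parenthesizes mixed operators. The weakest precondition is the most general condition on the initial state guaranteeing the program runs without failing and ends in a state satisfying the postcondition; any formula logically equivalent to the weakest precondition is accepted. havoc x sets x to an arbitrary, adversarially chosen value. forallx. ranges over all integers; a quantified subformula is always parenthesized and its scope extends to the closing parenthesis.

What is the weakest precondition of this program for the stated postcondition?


Working backward. After the program, acc > -3 and 3*u <= 4 must hold.
Before acc := h + acc + 8: acc + h > -11 and 3*u <= 4
Before skip: acc + h > -11 and 3*u <= 4
Before u := h + 4: acc + h > -11 and 3*h <= -8
Before havoc u: acc + h > -11 and 3*h <= -8
Answer: WP = acc + h > -11 and 3*h <= -8


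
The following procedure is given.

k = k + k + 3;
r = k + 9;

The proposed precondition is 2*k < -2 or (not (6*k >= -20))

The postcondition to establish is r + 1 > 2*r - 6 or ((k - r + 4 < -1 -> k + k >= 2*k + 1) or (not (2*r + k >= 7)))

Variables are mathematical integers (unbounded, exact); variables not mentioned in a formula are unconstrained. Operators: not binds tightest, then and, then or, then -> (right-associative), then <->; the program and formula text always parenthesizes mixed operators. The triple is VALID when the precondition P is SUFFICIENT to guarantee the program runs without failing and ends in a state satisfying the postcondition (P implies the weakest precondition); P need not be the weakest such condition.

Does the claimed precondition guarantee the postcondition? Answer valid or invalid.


Working backward. After the program, the postcondition r + 1 > 2*r - 6 or ((k - r + 4 < -1 -> k + k >= 2*k + 1) or (not (2*r + k >= 7))) must hold; in canonical form it is r < 7 or (not (k < r - 5)) or (not (k + 2*r >= 7)).
Before r := k + 9: k < -2 or (not (3*k >= -11))
Before k := k + k + 3: 2*k < -5 or (not (6*k >= -20))
The weakest precondition is 2*k < -5 or (not (6*k >= -20)).
Check whether 2*k < -2 or (not (6*k >= -20)) implies it.
Countermodel: at the initial state k = -2, the precondition holds but the weakest precondition fails.
Answer: invalid


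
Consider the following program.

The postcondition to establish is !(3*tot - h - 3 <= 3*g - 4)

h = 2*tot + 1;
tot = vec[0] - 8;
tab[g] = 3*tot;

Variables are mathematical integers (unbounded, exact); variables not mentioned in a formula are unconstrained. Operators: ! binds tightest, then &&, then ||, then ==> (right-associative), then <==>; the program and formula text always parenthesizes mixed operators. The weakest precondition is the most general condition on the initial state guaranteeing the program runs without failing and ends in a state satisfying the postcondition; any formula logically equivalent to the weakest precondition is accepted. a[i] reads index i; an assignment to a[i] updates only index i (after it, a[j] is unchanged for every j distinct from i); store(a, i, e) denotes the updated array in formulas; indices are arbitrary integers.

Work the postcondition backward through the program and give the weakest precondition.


Working backward. After the program, the postcondition !(3*tot - h - 3 <= 3*g - 4) must hold; in canonical form it is !(3*tot <= 3*g + h - 1).
Before tab[g] := 3*tot: !(3*tot <= 3*g + h - 1)
Before tot := vec[0] - 8: !(3*vec[0] <= 3*g + h + 23)
Before h := 2*tot + 1: !(3*vec[0] <= 3*g + 2*tot + 24)
Answer: WP = !(3*vec[0] <= 3*g + 2*tot + 24)


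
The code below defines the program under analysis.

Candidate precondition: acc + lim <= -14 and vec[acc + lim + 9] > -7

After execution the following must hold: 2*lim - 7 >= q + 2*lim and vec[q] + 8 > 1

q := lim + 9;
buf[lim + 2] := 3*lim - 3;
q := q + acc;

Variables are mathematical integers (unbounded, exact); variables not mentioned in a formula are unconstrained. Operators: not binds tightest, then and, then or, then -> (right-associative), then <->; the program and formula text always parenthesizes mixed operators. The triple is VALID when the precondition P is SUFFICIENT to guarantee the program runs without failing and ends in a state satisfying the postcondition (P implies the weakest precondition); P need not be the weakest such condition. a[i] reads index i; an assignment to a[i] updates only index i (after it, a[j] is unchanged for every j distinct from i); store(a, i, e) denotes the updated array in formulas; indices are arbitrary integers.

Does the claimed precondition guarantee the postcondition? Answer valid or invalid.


Working backward. After the program, the postcondition 2*lim - 7 >= q + 2*lim and vec[q] + 8 > 1 must hold; in canonical form it is q <= -7 and vec[q] > -7.
Before q := q + acc: acc + q <= -7 and vec[acc + q] > -7
Before buf[lim + 2] := 3*lim - 3: acc + q <= -7 and vec[acc + q] > -7
Before q := lim + 9: acc + lim <= -16 and vec[acc + lim + 9] > -7
The weakest precondition is acc + lim <= -16 and vec[acc + lim + 9] > -7.
Check whether acc + lim <= -14 and vec[acc + lim + 9] > -7 implies it.
Countermodel: at the initial state acc = -14, lim = 0, vec = {[-5] = -6, elsewhere -6}, the precondition holds but the weakest precondition fails.
Answer: invalid


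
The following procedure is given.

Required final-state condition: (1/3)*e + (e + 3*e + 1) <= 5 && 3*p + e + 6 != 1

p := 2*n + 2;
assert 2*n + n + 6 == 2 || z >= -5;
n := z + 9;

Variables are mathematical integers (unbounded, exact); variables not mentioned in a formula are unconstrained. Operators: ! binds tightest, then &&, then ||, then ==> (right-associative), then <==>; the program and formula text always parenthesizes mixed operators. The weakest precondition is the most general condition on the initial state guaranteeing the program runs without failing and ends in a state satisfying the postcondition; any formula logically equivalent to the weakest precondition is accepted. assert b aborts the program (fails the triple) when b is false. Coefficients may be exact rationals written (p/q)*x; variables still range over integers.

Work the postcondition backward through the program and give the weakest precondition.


Working backward. After the program, the postcondition (1/3)*e + (e + 3*e + 1) <= 5 && 3*p + e + 6 != 1 must hold; in canonical form it is (13/3)*e <= 4 && e + 3*p != -5.
Before n := z + 9: (13/3)*e <= 4 && e + 3*p != -5
Before assert 2*n + n + 6 == 2 || z >= -5: (3*n == -4 || z >= -5) && (13/3)*e <= 4 && e + 3*p != -5
Before p := 2*n + 2: (3*n == -4 || z >= -5) && (13/3)*e <= 4 && e + 6*n != -11
Answer: WP = (3*n == -4 || z >= -5) && (13/3)*e <= 4 && e + 6*n != -11


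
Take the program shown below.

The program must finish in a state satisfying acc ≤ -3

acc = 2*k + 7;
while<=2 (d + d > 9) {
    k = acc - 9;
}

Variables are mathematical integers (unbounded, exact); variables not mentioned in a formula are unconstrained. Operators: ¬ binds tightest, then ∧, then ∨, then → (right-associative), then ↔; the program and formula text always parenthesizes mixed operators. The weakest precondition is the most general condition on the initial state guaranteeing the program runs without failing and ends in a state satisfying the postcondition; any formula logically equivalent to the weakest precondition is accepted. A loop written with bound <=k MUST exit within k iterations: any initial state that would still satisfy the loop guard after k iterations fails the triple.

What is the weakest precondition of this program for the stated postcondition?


Working backward. After the program, acc ≤ -3 must hold.
Before the loop (bound <=2), unroll the exhaustion recursion (WP_0 = exit-now case; WP_j = one more guarded iteration, up to j = 2):
  WP_0: (¬(2*d > 9)) ∧ acc ≤ -3
  WP_1: (2*d > 9 → ((¬(2*d > 9)) ∧ acc ≤ -3)) ∧ ((¬(2*d > 9)) → acc ≤ -3)
  WP_2: (2*d > 9 → ((2*d > 9 → ((¬(2*d > 9)) ∧ acc ≤ -3)) ∧ ((¬(2*d > 9)) → acc ≤ -3))) ∧ ((¬(2*d > 9)) → acc ≤ -3)
So before the loop: (2*d > 9 → ((2*d > 9 → ((¬(2*d > 9)) ∧ acc ≤ -3)) ∧ ((¬(2*d > 9)) → acc ≤ -3))) ∧ ((¬(2*d > 9)) → acc ≤ -3)
Before acc := 2*k + 7: (2*d > 9 → ((2*d > 9 → ((¬(2*d > 9)) ∧ 2*k ≤ -10)) ∧ ((¬(2*d > 9)) → 2*k ≤ -10))) ∧ ((¬(2*d > 9)) → 2*k ≤ -10)
Answer: WP = (2*d > 9 → ((2*d > 9 → ((¬(2*d > 9)) ∧ 2*k ≤ -10)) ∧ ((¬(2*d > 9)) → 2*k ≤ -10))) ∧ ((¬(2*d > 9)) → 2*k ≤ -10)


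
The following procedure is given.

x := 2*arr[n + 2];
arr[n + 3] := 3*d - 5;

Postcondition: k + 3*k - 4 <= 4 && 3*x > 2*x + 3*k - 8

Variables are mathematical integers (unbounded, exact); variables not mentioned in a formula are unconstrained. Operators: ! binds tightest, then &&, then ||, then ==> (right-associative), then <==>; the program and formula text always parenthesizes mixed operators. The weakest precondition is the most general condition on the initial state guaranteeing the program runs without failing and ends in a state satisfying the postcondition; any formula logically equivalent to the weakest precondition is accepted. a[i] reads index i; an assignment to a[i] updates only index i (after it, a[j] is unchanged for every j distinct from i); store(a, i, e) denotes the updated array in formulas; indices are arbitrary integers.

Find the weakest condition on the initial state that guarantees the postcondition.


Working backward. After the program, the postcondition k + 3*k - 4 <= 4 && 3*x > 2*x + 3*k - 8 must hold; in canonical form it is 4*k <= 8 && x > 3*k - 8.
Before arr[n + 3] := 3*d - 5: 4*k <= 8 && x > 3*k - 8
Before x := 2*arr[n + 2]: 4*k <= 8 && 2*arr[n + 2] > 3*k - 8
Answer: WP = 4*k <= 8 && 2*arr[n + 2] > 3*k - 8


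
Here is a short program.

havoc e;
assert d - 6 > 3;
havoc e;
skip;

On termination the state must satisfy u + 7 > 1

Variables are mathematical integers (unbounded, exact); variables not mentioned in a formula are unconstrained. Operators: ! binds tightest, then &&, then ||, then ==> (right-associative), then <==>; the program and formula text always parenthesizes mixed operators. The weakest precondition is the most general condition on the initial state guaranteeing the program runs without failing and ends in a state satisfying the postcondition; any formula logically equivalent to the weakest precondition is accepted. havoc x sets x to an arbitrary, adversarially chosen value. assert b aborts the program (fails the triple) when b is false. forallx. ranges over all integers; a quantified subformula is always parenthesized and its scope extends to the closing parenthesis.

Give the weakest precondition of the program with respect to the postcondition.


Working backward. After the program, the postcondition u + 7 > 1 must hold; in canonical form it is u > -6.
Before skip: u > -6
Before havoc e: u > -6
Before assert d - 6 > 3: d > 9 && u > -6
Before havoc e: d > 9 && u > -6
Answer: WP = d > 9 && u > -6


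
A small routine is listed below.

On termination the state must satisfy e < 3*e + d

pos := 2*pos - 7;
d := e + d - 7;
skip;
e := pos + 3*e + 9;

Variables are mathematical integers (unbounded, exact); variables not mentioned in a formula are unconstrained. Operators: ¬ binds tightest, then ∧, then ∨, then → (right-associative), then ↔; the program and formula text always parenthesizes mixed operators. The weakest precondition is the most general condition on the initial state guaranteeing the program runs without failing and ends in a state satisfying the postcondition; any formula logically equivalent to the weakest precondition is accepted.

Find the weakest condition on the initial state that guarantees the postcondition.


Working backward. After the program, the postcondition e < 3*e + d must hold; in canonical form it is d + 2*e > 0.
Before e := pos + 3*e + 9: d + 6*e + 2*pos > -18
Before skip: d + 6*e + 2*pos > -18
Before d := e + d - 7: d + 7*e + 2*pos > -11
Before pos := 2*pos - 7: d + 7*e + 4*pos > 3
Answer: WP = d + 7*e + 4*pos > 3


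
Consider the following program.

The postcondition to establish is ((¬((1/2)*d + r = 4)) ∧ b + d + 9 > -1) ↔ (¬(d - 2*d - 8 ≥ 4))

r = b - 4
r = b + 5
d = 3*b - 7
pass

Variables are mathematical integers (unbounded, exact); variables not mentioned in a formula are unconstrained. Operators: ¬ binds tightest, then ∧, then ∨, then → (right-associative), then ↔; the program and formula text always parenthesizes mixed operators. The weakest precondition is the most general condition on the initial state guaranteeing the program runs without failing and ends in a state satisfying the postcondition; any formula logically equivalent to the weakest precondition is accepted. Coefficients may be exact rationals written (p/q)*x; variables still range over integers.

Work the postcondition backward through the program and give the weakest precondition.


Working backward. After the program, the postcondition ((¬((1/2)*d + r = 4)) ∧ b + d + 9 > -1) ↔ (¬(d - 2*d - 8 ≥ 4)) must hold; in canonical form it is ((¬((1/2)*d + r = 4)) ∧ b + d > -10) ↔ (¬(d ≤ -12)).
Before skip: ((¬((1/2)*d + r = 4)) ∧ b + d > -10) ↔ (¬(d ≤ -12))
Before d := 3*b - 7: ((¬((3/2)*b + r = 15/2)) ∧ 4*b > -3) ↔ (¬(3*b ≤ -5))
Before r := b + 5: ((¬((5/2)*b = 5/2)) ∧ 4*b > -3) ↔ (¬(3*b ≤ -5))
Before r := b - 4: ((¬((5/2)*b = 5/2)) ∧ 4*b > -3) ↔ (¬(3*b ≤ -5))
Answer: WP = ((¬((5/2)*b = 5/2)) ∧ 4*b > -3) ↔ (¬(3*b ≤ -5))
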